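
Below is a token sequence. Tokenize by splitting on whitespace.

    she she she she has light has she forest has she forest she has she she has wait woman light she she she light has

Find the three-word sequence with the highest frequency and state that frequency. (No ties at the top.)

"she she she", 3 times

Trigram frequencies (highest first):
  she she she: 3
  she she has: 2
  has she forest: 2
  she has light: 1
  has light has: 1
  light has she: 1
  … (13 more, each ≤ 1)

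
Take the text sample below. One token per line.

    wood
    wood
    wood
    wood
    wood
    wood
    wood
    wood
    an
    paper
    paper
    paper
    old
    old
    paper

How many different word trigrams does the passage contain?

8

15 tokens → 13 trigram windows in total.
Repeated trigrams (each contributes count−1 duplicates):
  wood wood wood: 6
5 duplicate windows → 13 − 5 = 8 distinct.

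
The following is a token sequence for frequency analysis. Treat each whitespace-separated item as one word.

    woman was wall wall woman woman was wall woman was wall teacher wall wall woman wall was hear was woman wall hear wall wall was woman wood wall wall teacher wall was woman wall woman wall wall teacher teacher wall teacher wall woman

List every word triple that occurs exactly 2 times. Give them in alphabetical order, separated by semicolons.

Trigram counts meeting the condition (exactly 2 times):
  wall wall teacher: 2
  wall wall woman: 2
  wall was woman: 2
  wall woman wall: 2
  was woman wall: 2

wall wall teacher; wall wall woman; wall was woman; wall woman wall; was woman wall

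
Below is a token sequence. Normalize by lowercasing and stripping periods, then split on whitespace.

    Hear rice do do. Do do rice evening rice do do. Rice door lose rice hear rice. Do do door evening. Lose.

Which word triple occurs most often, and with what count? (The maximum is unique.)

"rice do do", 3 times

Trigram frequencies (highest first):
  rice do do: 3
  hear rice do: 2
  do do do: 2
  do do rice: 2
  do rice evening: 1
  rice evening rice: 1
  … (9 more, each ≤ 1)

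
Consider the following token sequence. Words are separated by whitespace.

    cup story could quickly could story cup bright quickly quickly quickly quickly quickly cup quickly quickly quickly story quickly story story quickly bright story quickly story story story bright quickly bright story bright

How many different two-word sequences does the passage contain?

33 tokens → 32 bigram windows in total.
Repeated bigrams (each contributes count−1 duplicates):
  quickly quickly: 6
  quickly story: 3
  story quickly: 3
  story story: 3
  bright quickly: 2
  bright story: 2
  quickly bright: 2
  story bright: 2
15 duplicate windows → 32 − 15 = 17 distinct.

17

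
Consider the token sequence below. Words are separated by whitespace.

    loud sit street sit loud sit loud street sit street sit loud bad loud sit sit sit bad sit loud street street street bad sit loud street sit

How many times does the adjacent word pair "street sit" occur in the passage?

Scanning the 27 overlapping bigram windows for "street sit":
  position 3–4: street sit
  position 8–9: street sit
  position 10–11: street sit
  position 27–28: street sit

4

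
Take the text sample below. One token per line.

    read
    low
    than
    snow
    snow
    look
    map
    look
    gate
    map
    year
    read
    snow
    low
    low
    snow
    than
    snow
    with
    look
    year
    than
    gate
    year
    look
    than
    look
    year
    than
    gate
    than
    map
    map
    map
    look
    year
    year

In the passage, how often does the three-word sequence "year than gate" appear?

2

Scanning the 35 overlapping trigram windows for "year than gate":
  position 21–23: year than gate
  position 28–30: year than gate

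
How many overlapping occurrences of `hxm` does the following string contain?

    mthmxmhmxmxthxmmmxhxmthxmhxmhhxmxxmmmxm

Sliding a length-3 window over the 39 characters (37 positions):
  position 13–15: hxm
  position 19–21: hxm
  position 23–25: hxm
  position 26–28: hxm
  position 30–32: hxm

5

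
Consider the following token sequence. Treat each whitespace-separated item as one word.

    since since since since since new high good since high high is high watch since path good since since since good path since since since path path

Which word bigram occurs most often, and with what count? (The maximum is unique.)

"since since", 8 times

Bigram frequencies (highest first):
  since since: 8
  good since: 2
  since path: 2
  since new: 1
  new high: 1
  high good: 1
  … (11 more, each ≤ 1)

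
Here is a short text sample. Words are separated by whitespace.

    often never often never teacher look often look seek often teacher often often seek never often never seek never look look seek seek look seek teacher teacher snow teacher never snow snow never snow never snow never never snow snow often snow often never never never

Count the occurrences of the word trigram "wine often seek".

0

Scanning the 44 overlapping trigram windows for "wine often seek":
  (none found)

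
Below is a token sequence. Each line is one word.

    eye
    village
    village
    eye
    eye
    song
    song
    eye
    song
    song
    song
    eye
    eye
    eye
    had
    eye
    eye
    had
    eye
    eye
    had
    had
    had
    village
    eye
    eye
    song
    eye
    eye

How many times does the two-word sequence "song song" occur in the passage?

Scanning the 28 overlapping bigram windows for "song song":
  position 6–7: song song
  position 9–10: song song
  position 10–11: song song

3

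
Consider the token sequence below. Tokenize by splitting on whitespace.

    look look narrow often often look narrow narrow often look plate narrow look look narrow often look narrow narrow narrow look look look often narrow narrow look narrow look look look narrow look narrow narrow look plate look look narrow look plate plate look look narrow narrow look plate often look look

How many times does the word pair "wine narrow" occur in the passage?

Scanning the 51 overlapping bigram windows for "wine narrow":
  (none found)

0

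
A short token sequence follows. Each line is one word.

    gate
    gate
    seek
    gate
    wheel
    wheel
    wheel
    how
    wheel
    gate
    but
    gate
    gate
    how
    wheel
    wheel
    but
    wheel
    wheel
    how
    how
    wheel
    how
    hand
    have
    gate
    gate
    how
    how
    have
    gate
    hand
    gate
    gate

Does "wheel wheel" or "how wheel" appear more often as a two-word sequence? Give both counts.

"wheel wheel": 4 occurrences
"how wheel": 3 occurrences

"wheel wheel" (4 vs 3)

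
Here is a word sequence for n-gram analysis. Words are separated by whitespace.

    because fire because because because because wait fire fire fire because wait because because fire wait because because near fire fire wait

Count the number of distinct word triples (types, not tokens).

22 tokens → 20 trigram windows in total.
Repeated trigrams (each contributes count−1 duplicates):
  because because because: 2
  wait because because: 2
2 duplicate windows → 20 − 2 = 18 distinct.

18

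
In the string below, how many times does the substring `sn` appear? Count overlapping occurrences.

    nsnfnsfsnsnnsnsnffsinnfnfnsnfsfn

Sliding a length-2 window over the 32 characters (31 positions):
  position 2–3: sn
  position 8–9: sn
  position 10–11: sn
  position 13–14: sn
  position 15–16: sn
  position 27–28: sn

6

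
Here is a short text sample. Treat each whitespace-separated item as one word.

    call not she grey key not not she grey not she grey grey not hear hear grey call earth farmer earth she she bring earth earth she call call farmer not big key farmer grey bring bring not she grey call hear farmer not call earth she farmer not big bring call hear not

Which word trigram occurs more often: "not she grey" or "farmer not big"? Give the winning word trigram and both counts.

"not she grey": 4 occurrences
"farmer not big": 2 occurrences

"not she grey" (4 vs 2)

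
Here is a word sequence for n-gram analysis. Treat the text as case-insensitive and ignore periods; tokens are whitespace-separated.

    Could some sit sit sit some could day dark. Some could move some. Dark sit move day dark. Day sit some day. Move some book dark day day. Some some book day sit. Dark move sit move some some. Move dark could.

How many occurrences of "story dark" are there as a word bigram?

Scanning the 41 overlapping bigram windows for "story dark":
  (none found)

0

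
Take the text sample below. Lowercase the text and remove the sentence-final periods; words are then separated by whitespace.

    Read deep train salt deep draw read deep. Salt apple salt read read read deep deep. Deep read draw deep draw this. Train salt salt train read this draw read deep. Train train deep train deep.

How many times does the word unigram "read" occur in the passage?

Scanning the 36 tokens for "read":
  position 1: read
  position 7: read
  position 12: read
  position 13: read
  position 14: read
  position 18: read
  position 27: read
  position 30: read

8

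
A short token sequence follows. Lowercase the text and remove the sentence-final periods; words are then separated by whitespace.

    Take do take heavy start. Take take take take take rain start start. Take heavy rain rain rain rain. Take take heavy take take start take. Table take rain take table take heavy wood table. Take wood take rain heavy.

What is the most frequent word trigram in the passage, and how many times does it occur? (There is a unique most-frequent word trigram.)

"take take take", 3 times

Trigram frequencies (highest first):
  take take take: 3
  rain rain rain: 2
  take table take: 2
  take do take: 1
  do take heavy: 1
  take heavy start: 1
  … (28 more, each ≤ 1)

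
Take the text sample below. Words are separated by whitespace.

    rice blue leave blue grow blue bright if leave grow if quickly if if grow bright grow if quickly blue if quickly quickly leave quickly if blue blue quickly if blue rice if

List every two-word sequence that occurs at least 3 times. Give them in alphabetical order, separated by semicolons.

if quickly; quickly if

Bigram counts meeting the condition (at least 3 times):
  if quickly: 3
  quickly if: 3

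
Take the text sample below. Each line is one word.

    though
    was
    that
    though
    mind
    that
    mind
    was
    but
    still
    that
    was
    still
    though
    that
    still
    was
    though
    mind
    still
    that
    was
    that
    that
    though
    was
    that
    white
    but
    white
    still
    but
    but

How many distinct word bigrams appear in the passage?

33 tokens → 32 bigram windows in total.
Repeated bigrams (each contributes count−1 duplicates):
  was that: 3
  still that: 2
  that though: 2
  that was: 2
  though mind: 2
  though was: 2
7 duplicate windows → 32 − 7 = 25 distinct.

25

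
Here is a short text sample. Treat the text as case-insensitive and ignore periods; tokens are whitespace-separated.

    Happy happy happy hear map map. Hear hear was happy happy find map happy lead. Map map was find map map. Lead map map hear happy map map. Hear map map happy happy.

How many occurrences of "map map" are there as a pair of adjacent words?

6

Scanning the 32 overlapping bigram windows for "map map":
  position 5–6: map map
  position 16–17: map map
  position 20–21: map map
  position 23–24: map map
  position 27–28: map map
  position 30–31: map map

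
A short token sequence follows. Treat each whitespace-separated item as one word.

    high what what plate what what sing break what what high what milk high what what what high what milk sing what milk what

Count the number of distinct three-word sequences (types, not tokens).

24 tokens → 22 trigram windows in total.
Repeated trigrams (each contributes count−1 duplicates):
  high what milk: 2
  high what what: 2
  what high what: 2
  what what high: 2
4 duplicate windows → 22 − 4 = 18 distinct.

18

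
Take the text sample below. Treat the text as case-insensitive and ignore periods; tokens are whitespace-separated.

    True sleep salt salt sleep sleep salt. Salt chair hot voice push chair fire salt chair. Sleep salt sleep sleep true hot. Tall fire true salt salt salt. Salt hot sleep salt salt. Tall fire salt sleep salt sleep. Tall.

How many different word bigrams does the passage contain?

40 tokens → 39 bigram windows in total.
Repeated bigrams (each contributes count−1 duplicates):
  salt salt: 6
  sleep salt: 5
  salt sleep: 4
  fire salt: 2
  salt chair: 2
  sleep sleep: 2
  tall fire: 2
16 duplicate windows → 39 − 16 = 23 distinct.

23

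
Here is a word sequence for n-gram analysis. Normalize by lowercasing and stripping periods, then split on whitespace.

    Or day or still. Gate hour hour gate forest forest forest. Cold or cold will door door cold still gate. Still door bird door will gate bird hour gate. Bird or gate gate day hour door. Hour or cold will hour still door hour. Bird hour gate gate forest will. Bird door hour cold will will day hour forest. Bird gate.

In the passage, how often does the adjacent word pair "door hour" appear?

Scanning the 60 overlapping bigram windows for "door hour":
  position 36–37: door hour
  position 43–44: door hour
  position 52–53: door hour

3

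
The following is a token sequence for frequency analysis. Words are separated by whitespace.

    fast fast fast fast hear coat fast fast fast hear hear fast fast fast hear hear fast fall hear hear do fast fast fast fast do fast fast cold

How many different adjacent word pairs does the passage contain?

12

29 tokens → 28 bigram windows in total.
Repeated bigrams (each contributes count−1 duplicates):
  fast fast: 11
  fast hear: 3
  hear hear: 3
  do fast: 2
  hear fast: 2
16 duplicate windows → 28 − 16 = 12 distinct.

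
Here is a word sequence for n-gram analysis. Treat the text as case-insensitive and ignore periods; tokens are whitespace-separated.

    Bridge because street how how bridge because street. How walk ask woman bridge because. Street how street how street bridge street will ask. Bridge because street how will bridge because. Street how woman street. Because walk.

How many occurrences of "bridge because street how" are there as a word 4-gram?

5

Scanning the 33 overlapping 4-gram windows for "bridge because street how":
  position 1–4: bridge because street how
  position 6–9: bridge because street how
  position 13–16: bridge because street how
  position 24–27: bridge because street how
  position 29–32: bridge because street how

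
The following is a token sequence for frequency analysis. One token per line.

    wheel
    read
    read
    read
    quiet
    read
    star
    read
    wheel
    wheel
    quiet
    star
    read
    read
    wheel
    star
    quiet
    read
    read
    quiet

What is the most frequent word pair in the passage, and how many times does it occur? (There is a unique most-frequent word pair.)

Bigram frequencies (highest first):
  read read: 4
  read quiet: 2
  quiet read: 2
  star read: 2
  read wheel: 2
  wheel read: 1
  … (6 more, each ≤ 1)

"read read", 4 times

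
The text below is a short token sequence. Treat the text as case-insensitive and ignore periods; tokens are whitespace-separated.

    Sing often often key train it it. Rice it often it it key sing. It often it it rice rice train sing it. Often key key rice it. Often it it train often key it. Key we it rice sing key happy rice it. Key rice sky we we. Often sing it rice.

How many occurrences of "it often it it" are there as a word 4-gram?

Scanning the 50 overlapping 4-gram windows for "it often it it":
  position 9–12: it often it it
  position 15–18: it often it it
  position 28–31: it often it it

3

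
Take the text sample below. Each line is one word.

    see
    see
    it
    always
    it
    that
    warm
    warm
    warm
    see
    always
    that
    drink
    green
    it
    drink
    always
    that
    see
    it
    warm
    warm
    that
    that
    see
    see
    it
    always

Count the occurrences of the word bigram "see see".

2

Scanning the 27 overlapping bigram windows for "see see":
  position 1–2: see see
  position 25–26: see see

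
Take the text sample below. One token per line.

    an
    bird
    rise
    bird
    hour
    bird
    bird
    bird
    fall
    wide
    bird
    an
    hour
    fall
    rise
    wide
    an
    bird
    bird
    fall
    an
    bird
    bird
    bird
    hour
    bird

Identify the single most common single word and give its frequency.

Unigram frequencies (highest first):
  bird: 12
  an: 4
  hour: 3
  fall: 3
  rise: 2
  wide: 2

"bird", 12 times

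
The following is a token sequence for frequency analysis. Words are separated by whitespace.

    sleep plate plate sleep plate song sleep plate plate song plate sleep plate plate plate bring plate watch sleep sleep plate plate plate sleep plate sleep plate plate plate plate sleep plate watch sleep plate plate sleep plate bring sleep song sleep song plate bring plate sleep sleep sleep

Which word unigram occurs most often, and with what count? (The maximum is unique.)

Unigram frequencies (highest first):
  plate: 24
  sleep: 16
  song: 4
  bring: 3
  watch: 2

"plate", 24 times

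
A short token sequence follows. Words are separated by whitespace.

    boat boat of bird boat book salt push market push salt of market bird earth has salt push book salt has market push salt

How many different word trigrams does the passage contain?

24 tokens → 22 trigram windows in total.
Repeated trigrams (each contributes count−1 duplicates):
  market push salt: 2
1 duplicate windows → 22 − 1 = 21 distinct.

21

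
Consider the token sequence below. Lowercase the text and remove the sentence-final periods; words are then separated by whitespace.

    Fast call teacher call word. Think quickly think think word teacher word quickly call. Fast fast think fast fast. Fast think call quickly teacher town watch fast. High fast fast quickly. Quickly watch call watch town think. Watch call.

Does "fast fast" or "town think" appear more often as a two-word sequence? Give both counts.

"fast fast" (4 vs 1)

"fast fast": 4 occurrences
"town think": 1 occurrence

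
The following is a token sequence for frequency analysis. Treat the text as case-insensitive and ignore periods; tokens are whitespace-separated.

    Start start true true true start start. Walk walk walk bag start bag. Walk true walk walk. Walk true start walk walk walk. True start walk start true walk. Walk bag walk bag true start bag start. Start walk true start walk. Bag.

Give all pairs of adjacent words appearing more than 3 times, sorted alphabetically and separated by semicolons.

start walk; true start; walk bag; walk true; walk walk

Bigram counts meeting the condition (more than 3 times):
  start walk: 5
  true start: 5
  walk bag: 4
  walk true: 4
  walk walk: 7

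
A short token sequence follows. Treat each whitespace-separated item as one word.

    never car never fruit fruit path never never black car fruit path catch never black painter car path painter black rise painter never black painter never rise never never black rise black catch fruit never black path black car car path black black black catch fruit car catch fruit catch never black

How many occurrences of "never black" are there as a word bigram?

Scanning the 51 overlapping bigram windows for "never black":
  position 8–9: never black
  position 14–15: never black
  position 23–24: never black
  position 29–30: never black
  position 35–36: never black
  position 51–52: never black

6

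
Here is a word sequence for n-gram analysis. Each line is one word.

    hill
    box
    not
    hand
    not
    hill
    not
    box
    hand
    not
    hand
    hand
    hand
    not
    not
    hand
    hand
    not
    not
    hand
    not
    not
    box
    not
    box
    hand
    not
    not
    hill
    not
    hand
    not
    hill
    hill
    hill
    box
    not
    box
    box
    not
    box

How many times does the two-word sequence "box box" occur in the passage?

1

Scanning the 40 overlapping bigram windows for "box box":
  position 38–39: box box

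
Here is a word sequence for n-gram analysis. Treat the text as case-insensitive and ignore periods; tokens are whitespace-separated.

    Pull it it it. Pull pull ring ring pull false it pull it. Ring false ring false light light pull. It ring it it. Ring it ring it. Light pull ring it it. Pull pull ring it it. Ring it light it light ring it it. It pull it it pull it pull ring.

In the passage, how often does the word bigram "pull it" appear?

5

Scanning the 53 overlapping bigram windows for "pull it":
  position 1–2: pull it
  position 12–13: pull it
  position 20–21: pull it
  position 48–49: pull it
  position 51–52: pull it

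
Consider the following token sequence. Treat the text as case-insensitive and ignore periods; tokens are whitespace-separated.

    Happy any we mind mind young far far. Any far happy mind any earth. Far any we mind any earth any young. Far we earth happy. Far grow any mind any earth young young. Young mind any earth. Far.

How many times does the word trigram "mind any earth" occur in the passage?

Scanning the 37 overlapping trigram windows for "mind any earth":
  position 12–14: mind any earth
  position 18–20: mind any earth
  position 30–32: mind any earth
  position 36–38: mind any earth

4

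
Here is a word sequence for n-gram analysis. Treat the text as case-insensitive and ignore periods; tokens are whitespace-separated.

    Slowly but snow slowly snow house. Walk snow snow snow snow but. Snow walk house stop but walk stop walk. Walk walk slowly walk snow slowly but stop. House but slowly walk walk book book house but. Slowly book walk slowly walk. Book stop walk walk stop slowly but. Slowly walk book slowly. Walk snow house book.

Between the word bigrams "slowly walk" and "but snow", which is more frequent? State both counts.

"slowly walk" (5 vs 2)

"slowly walk": 5 occurrences
"but snow": 2 occurrences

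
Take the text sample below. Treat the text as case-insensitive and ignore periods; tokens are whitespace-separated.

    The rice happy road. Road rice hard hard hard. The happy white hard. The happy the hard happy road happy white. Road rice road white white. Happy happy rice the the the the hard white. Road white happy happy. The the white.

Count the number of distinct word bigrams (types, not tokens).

42 tokens → 41 bigram windows in total.
Repeated bigrams (each contributes count−1 duplicates):
  the the: 4
  happy happy: 2
  happy road: 2
  happy the: 2
  happy white: 2
  hard hard: 2
  hard the: 2
  road rice: 2
  … (5 more repeated)
15 duplicate windows → 41 − 15 = 26 distinct.

26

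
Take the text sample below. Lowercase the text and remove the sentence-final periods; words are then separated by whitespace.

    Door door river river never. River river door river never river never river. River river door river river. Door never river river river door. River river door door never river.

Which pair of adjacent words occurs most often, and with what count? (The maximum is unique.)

"river river", 8 times

Bigram frequencies (highest first):
  river river: 8
  never river: 5
  river door: 5
  door river: 4
  river never: 3
  door door: 2
  … (1 more, each ≤ 2)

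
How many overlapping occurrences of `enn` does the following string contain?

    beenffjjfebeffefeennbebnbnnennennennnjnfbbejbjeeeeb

Sliding a length-3 window over the 51 characters (49 positions):
  position 18–20: enn
  position 28–30: enn
  position 31–33: enn
  position 34–36: enn

4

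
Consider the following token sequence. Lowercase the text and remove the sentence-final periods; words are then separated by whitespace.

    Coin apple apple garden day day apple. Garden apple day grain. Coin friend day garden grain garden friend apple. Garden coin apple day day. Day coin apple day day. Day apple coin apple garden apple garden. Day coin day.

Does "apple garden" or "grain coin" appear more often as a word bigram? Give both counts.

"apple garden" (5 vs 1)

"apple garden": 5 occurrences
"grain coin": 1 occurrence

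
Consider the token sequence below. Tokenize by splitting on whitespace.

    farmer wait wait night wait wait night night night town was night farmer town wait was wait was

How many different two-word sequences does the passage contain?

13

18 tokens → 17 bigram windows in total.
Repeated bigrams (each contributes count−1 duplicates):
  night night: 2
  wait night: 2
  wait wait: 2
  wait was: 2
4 duplicate windows → 17 − 4 = 13 distinct.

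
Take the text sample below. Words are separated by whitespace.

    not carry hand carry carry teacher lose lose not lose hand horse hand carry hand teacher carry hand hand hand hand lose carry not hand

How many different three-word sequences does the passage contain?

22

25 tokens → 23 trigram windows in total.
Repeated trigrams (each contributes count−1 duplicates):
  hand hand hand: 2
1 duplicate windows → 23 − 1 = 22 distinct.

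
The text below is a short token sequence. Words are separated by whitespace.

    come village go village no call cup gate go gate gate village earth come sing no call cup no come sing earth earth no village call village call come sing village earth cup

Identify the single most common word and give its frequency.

Unigram frequencies (highest first):
  village: 6
  come: 4
  no: 4
  call: 4
  earth: 4
  cup: 3
  … (3 more, each ≤ 3)

"village", 6 times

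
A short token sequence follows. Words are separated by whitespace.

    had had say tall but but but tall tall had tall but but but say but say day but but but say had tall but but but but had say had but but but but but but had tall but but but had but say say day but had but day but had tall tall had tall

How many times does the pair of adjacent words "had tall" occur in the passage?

Scanning the 56 overlapping bigram windows for "had tall":
  position 10–11: had tall
  position 23–24: had tall
  position 38–39: had tall
  position 53–54: had tall
  position 56–57: had tall

5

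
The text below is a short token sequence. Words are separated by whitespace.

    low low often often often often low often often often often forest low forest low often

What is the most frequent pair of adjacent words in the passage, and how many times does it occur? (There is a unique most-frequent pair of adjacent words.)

Bigram frequencies (highest first):
  often often: 6
  low often: 3
  forest low: 2
  low low: 1
  often low: 1
  often forest: 1
  … (1 more, each ≤ 1)

"often often", 6 times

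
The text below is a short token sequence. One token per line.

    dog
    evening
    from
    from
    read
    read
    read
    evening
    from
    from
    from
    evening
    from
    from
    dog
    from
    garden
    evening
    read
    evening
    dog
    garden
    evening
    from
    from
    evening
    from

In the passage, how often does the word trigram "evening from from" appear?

4

Scanning the 25 overlapping trigram windows for "evening from from":
  position 2–4: evening from from
  position 8–10: evening from from
  position 12–14: evening from from
  position 23–25: evening from from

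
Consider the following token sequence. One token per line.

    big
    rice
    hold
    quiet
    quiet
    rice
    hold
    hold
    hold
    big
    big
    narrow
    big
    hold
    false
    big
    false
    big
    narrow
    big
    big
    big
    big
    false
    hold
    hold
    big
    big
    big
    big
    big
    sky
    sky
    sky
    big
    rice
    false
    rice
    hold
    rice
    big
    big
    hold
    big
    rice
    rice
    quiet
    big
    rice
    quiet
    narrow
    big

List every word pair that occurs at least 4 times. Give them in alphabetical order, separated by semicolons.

Bigram counts meeting the condition (at least 4 times):
  big big: 9
  big rice: 4

big big; big rice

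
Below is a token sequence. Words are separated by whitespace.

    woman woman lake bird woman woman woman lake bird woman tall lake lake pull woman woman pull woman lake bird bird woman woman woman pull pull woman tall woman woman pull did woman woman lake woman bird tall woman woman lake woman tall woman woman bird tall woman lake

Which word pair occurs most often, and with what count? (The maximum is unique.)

"woman woman", 10 times

Bigram frequencies (highest first):
  woman woman: 10
  woman lake: 6
  tall woman: 4
  lake bird: 3
  bird woman: 3
  woman tall: 3
  … (12 more, each ≤ 3)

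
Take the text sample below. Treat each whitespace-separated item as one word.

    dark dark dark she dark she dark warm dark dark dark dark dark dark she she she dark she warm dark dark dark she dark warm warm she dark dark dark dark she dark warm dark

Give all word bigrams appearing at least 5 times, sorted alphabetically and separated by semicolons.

Bigram counts meeting the condition (at least 5 times):
  dark dark: 12
  dark she: 6
  she dark: 6

dark dark; dark she; she dark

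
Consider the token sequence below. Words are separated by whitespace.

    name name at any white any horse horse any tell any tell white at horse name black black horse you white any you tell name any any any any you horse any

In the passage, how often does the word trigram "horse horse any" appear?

1

Scanning the 30 overlapping trigram windows for "horse horse any":
  position 7–9: horse horse any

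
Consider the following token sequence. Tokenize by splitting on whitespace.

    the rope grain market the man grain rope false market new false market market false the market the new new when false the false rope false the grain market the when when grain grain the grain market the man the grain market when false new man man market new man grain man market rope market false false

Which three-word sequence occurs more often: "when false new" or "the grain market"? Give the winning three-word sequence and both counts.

"the grain market" (3 vs 1)

"when false new": 1 occurrence
"the grain market": 3 occurrences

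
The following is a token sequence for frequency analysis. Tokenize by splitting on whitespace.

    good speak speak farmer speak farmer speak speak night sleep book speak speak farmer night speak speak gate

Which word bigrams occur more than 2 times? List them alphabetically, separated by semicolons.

speak farmer; speak speak

Bigram counts meeting the condition (more than 2 times):
  speak farmer: 3
  speak speak: 4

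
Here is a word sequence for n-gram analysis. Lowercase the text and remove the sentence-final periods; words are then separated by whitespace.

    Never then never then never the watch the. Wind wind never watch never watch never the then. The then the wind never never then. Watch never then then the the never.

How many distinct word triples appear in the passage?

26

31 tokens → 29 trigram windows in total.
Repeated trigrams (each contributes count−1 duplicates):
  never then never: 2
  never watch never: 2
  the then the: 2
3 duplicate windows → 29 − 3 = 26 distinct.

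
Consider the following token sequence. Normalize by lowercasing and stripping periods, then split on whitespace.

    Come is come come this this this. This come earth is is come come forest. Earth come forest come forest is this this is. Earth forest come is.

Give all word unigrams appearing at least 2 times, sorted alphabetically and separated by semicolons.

come; earth; forest; is; this

Unigram counts meeting the condition (at least 2 times):
  come: 9
  earth: 3
  forest: 4
  is: 6
  this: 6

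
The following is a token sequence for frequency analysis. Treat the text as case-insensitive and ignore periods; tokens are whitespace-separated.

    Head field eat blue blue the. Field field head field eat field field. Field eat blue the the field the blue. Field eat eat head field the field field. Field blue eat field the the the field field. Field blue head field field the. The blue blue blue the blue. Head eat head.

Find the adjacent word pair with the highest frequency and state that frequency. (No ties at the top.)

"field field", 8 times

Bigram frequencies (highest first):
  field field: 8
  head field: 4
  field eat: 4
  the field: 4
  the the: 4
  field the: 4
  … (13 more, each ≤ 3)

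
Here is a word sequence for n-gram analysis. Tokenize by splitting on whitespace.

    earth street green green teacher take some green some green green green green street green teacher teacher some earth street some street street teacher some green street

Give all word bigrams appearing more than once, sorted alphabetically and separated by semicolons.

earth street; green green; green street; green teacher; some green; street green; teacher some

Bigram counts meeting the condition (more than once):
  earth street: 2
  green green: 4
  green street: 2
  green teacher: 2
  some green: 3
  street green: 2
  teacher some: 2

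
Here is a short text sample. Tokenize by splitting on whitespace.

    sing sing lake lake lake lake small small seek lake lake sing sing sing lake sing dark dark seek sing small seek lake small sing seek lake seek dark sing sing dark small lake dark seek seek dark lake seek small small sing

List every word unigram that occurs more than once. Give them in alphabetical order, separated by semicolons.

Unigram counts meeting the condition (more than once):
  dark: 6
  lake: 11
  seek: 8
  sing: 11
  small: 7

dark; lake; seek; sing; small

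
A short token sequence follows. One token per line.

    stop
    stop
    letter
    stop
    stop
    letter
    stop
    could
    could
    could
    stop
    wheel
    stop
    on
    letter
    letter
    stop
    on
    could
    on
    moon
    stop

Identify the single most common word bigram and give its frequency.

Bigram frequencies (highest first):
  letter stop: 3
  stop stop: 2
  stop letter: 2
  could could: 2
  stop on: 2
  stop could: 1
  … (9 more, each ≤ 1)

"letter stop", 3 times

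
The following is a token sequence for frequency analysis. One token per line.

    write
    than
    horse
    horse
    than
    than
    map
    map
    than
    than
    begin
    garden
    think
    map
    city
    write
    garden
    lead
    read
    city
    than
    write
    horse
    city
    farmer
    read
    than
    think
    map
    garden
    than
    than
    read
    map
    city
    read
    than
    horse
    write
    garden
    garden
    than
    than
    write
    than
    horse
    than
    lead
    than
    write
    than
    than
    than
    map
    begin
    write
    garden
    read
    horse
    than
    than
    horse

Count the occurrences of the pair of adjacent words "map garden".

1

Scanning the 61 overlapping bigram windows for "map garden":
  position 29–30: map garden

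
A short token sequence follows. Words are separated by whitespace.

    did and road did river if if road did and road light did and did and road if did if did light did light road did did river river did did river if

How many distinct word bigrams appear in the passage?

18

33 tokens → 32 bigram windows in total.
Repeated bigrams (each contributes count−1 duplicates):
  did and: 4
  and road: 3
  did river: 3
  road did: 3
  did did: 2
  did light: 2
  if did: 2
  light did: 2
  … (1 more repeated)
14 duplicate windows → 32 − 14 = 18 distinct.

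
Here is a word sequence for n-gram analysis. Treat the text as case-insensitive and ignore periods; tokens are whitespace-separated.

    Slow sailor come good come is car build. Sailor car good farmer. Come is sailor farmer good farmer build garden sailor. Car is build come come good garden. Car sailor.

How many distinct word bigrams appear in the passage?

25

30 tokens → 29 bigram windows in total.
Repeated bigrams (each contributes count−1 duplicates):
  come good: 2
  come is: 2
  good farmer: 2
  sailor car: 2
4 duplicate windows → 29 − 4 = 25 distinct.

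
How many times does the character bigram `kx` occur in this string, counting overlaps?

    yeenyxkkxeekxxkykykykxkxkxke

Sliding a length-2 window over the 28 characters (27 positions):
  position 8–9: kx
  position 12–13: kx
  position 21–22: kx
  position 23–24: kx
  position 25–26: kx

5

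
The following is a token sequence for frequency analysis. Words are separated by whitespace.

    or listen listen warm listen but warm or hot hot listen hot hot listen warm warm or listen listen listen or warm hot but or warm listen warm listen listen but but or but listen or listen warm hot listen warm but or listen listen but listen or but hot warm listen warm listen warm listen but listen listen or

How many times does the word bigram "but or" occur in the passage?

Scanning the 59 overlapping bigram windows for "but or":
  position 24–25: but or
  position 32–33: but or
  position 42–43: but or

3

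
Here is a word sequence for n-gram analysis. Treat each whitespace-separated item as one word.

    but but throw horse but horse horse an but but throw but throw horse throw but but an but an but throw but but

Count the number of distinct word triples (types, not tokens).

24 tokens → 22 trigram windows in total.
Repeated trigrams (each contributes count−1 duplicates):
  but an but: 2
  but but throw: 2
  but throw but: 2
  but throw horse: 2
  throw but but: 2
5 duplicate windows → 22 − 5 = 17 distinct.

17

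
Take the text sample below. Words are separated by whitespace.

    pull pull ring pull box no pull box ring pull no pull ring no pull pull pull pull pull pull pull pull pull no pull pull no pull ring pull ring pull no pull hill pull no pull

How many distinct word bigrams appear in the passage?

11

38 tokens → 37 bigram windows in total.
Repeated bigrams (each contributes count−1 duplicates):
  pull pull: 10
  no pull: 7
  pull no: 5
  pull ring: 4
  ring pull: 4
  pull box: 2
26 duplicate windows → 37 − 26 = 11 distinct.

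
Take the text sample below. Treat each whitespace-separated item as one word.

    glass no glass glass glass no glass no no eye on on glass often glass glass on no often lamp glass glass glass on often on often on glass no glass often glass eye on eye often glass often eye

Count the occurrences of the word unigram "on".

Scanning the 40 tokens for "on":
  position 11: on
  position 12: on
  position 17: on
  position 24: on
  position 26: on
  position 28: on
  position 35: on

7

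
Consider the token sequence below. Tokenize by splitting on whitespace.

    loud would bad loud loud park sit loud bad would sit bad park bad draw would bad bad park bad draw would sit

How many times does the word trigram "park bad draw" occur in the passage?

Scanning the 21 overlapping trigram windows for "park bad draw":
  position 13–15: park bad draw
  position 19–21: park bad draw

2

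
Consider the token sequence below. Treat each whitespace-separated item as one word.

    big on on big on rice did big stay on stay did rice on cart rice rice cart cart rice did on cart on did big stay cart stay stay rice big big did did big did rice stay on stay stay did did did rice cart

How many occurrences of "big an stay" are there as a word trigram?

0

Scanning the 45 overlapping trigram windows for "big an stay":
  (none found)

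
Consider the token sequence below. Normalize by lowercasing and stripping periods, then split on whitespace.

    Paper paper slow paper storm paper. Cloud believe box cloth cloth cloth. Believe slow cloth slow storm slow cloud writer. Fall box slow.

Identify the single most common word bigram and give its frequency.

"cloth cloth", 2 times

Bigram frequencies (highest first):
  cloth cloth: 2
  paper paper: 1
  paper slow: 1
  slow paper: 1
  paper storm: 1
  storm paper: 1
  … (15 more, each ≤ 1)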